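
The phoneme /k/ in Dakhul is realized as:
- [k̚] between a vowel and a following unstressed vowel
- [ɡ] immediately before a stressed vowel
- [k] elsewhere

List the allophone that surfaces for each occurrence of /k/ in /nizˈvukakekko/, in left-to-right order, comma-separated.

[k̚], [k̚], [k], [k]

Occurrence 1 (position 6): between a vowel and a following unstressed vowel → [k̚].
Occurrence 2 (position 8): between a vowel and a following unstressed vowel → [k̚].
Occurrence 3 (position 10): no conditioning environment matches → elsewhere allophone [k].
Occurrence 4 (position 11): no conditioning environment matches → elsewhere allophone [k].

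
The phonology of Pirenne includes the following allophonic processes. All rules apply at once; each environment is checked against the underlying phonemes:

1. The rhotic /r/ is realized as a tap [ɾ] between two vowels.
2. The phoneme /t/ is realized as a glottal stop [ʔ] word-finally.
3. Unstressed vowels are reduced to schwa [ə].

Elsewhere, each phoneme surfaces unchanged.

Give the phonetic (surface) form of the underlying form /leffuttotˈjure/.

/l/ (word-initial): no rule targets it → [l].
/e/ meets the environment for rule 3 (in an unstressed syllable) → [ə].
/f/ — not in any rule's target class → [f].
/f/ (between /f/ and /u/) is unaffected → [f].
Rule 3 applies to /u/ (between /f/ and /t/: in an unstressed syllable) → [ə].
/t/ (between /u/ and /t/) fails the environment for rule 2, so it stays [t].
/t/ (between /t/ and /o/) is in the target of rule 2 but the environment (word-finally) is not met → [t].
/o/ (between /t/ and /t/): in an unstressed syllable, so rule 3 applies → [ə].
/t/ (between /o/ and /j/) fails the environment for rule 2, so it stays [t].
/j/ stays [j].
/u/ — between /j/ and /r/; rule 3 does not apply here → [u].
/r/ meets the environment for rule 1 (between two vowels) → [ɾ].
Rule 3 applies to /e/ (word-final: in an unstressed syllable) → [ə].

[ləffəttətˈjuɾə]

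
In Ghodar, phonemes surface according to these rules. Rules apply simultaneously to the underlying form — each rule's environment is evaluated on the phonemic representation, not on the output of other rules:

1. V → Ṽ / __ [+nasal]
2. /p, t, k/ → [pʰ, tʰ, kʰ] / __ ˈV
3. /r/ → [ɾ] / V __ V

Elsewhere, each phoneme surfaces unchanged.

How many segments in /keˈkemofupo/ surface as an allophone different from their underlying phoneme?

Segments that undergo a rule: /k/ → [kʰ] (rule 2); /e/ → [ẽ] (rule 1).
All other segments surface unchanged.

2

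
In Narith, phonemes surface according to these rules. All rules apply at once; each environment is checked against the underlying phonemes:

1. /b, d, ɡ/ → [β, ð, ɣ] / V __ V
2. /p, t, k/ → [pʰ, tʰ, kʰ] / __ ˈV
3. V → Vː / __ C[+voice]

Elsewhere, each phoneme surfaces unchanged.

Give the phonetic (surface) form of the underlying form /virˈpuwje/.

[viːrˈpʰuːwje]

/v/ — not in any rule's target class → [v].
/i/ — between /v/ and /r/, before a voiced consonant — surfaces as [iː] (rule 3).
/r/ stays [r].
/p/ — between /r/ and /u/, immediately before a stressed vowel — surfaces as [pʰ] (rule 2).
/u/ (between /p/ and /w/): before a voiced consonant, so rule 3 applies → [uː].
/w/ stays [w].
/j/ — not in any rule's target class → [j].
/e/ — word-final; rule 3 does not apply here → [e].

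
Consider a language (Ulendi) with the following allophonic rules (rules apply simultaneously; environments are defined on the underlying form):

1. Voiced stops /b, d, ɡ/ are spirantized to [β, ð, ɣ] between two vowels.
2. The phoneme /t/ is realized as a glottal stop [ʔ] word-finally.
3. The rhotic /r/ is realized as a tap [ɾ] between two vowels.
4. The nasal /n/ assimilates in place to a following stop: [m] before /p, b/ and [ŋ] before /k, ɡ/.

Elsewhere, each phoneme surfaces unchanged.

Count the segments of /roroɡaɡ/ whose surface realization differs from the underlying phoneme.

Segments that undergo a rule: /r/ → [ɾ] (rule 3); /ɡ/ → [ɣ] (rule 1).
All other segments surface unchanged.

2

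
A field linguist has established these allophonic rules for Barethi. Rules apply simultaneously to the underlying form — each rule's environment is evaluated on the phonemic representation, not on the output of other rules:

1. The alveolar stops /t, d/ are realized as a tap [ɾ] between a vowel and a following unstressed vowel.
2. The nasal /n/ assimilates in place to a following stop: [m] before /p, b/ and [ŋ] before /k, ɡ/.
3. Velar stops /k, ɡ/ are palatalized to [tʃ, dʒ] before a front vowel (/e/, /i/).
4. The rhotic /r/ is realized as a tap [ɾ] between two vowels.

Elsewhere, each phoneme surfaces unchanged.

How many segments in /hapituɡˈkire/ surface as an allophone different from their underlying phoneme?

Segments that undergo a rule: /t/ → [ɾ] (rule 1); /k/ → [tʃ] (rule 3); /r/ → [ɾ] (rule 4).
All other segments surface unchanged.

3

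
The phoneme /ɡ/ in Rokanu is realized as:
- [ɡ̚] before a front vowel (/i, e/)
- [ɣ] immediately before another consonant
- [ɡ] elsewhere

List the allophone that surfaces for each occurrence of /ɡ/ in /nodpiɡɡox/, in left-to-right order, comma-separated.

[ɣ], [ɡ]

Occurrence 1 (position 6): immediately before another consonant → [ɣ].
Occurrence 2 (position 7): no conditioning environment matches → elsewhere allophone [ɡ].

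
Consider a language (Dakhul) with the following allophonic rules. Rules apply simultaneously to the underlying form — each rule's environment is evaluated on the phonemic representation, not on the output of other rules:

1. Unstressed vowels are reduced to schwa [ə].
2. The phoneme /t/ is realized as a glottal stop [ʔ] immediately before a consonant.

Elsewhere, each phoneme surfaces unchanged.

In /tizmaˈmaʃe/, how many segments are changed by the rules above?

3

Segments that undergo a rule: /i/ → [ə] (rule 1); /a/ → [ə] (rule 1); /e/ → [ə] (rule 1).
All other segments surface unchanged.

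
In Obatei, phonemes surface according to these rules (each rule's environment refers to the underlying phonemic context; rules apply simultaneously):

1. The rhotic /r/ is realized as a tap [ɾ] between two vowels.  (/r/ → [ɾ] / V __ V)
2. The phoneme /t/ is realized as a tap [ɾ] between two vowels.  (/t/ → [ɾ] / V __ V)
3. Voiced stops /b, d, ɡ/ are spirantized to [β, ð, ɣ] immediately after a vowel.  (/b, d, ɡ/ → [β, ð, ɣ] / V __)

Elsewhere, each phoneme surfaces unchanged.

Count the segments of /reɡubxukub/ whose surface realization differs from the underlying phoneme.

3

Segments that undergo a rule: /ɡ/ → [ɣ] (rule 3); /b/ → [β] (rule 3); /b/ → [β] (rule 3).
All other segments surface unchanged.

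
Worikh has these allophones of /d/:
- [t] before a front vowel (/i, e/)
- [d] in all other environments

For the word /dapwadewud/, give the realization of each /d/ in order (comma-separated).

Occurrence 1 (position 1): no conditioning environment matches → elsewhere allophone [d].
Occurrence 2 (position 6): before a front vowel (/i, e/) → [t].
Occurrence 3 (position 10): no conditioning environment matches → elsewhere allophone [d].

[d], [t], [d]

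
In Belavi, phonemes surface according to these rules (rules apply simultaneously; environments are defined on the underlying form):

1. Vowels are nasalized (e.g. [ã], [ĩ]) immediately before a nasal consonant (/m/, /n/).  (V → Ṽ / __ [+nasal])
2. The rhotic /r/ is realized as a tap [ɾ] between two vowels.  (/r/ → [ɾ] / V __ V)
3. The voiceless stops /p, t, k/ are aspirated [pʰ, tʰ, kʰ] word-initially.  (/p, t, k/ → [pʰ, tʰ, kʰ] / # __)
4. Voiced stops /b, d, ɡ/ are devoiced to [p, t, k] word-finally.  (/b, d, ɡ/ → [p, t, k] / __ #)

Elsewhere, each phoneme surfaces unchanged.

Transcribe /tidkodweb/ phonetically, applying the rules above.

[tʰidkodwep]

/t/ (word-initial) occurs word-initially → [tʰ] by rule 3.
/i/ (between /t/ and /d/): rule 1 targets it, but not before a nasal consonant → unchanged [i].
/d/ (between /i/ and /k/): rule 4 targets it, but not word-finally → unchanged [d].
/k/ — between /d/ and /o/; rule 3 does not apply here → [k].
/o/ — between /k/ and /d/; rule 1 does not apply here → [o].
/d/ — between /o/ and /w/; rule 4 does not apply here → [d].
/e/ (between /w/ and /b/) is in the target of rule 1 but the environment (before a nasal consonant) is not met → [e].
/b/ — word-final, word-finally — surfaces as [p] (rule 4).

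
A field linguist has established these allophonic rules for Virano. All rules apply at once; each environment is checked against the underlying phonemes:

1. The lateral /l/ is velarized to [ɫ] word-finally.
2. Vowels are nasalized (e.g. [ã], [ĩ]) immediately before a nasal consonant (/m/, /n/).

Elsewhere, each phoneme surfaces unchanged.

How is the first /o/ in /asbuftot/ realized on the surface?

[o]

/o/ — between /t/ and /t/; rule 2 does not apply here → [o].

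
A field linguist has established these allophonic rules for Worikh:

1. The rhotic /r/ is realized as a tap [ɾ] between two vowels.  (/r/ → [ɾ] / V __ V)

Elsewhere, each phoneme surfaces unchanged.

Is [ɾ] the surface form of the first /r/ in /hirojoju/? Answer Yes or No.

Yes

/r/ — between /i/ and /o/, between two vowels — surfaces as [ɾ] (rule 1).
The actual realization is [ɾ], which matches [ɾ].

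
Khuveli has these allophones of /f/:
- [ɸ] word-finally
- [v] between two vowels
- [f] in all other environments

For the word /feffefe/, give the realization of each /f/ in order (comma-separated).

[f], [f], [f], [v]

Occurrence 1 (position 1): no conditioning environment matches → elsewhere allophone [f].
Occurrence 2 (position 3): no conditioning environment matches → elsewhere allophone [f].
Occurrence 3 (position 4): no conditioning environment matches → elsewhere allophone [f].
Occurrence 4 (position 6): between two vowels → [v].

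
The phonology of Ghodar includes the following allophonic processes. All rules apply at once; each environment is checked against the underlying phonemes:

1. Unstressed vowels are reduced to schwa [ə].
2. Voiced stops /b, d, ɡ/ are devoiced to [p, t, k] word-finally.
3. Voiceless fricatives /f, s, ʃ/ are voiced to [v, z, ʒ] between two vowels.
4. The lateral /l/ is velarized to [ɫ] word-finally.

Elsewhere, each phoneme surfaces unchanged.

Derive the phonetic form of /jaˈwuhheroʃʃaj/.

[jəˈwuhhərəʃʃəj]

/j/ (word-initial): no rule targets it → [j].
/a/ (between /j/ and /w/): in an unstressed syllable, so rule 1 applies → [ə].
/w/ (between /a/ and /u/) is unaffected → [w].
/u/ (between /w/ and /h/) fails the environment for rule 1, so it stays [u].
/h/ (between /u/ and /h/) is unaffected → [h].
/h/ — not in any rule's target class → [h].
Rule 1 applies to /e/ (between /h/ and /r/: in an unstressed syllable) → [ə].
/r/ (between /e/ and /o/): no rule targets it → [r].
/o/ — between /r/ and /ʃ/, in an unstressed syllable — surfaces as [ə] (rule 1).
/ʃ/ (between /o/ and /ʃ/) is in the target of rule 3 but the environment (between two vowels) is not met → [ʃ].
/ʃ/ (between /ʃ/ and /a/): rule 3 targets it, but not between two vowels → unchanged [ʃ].
/a/ (between /ʃ/ and /j/) occurs in an unstressed syllable → [ə] by rule 1.
/j/ (word-final) is unaffected → [j].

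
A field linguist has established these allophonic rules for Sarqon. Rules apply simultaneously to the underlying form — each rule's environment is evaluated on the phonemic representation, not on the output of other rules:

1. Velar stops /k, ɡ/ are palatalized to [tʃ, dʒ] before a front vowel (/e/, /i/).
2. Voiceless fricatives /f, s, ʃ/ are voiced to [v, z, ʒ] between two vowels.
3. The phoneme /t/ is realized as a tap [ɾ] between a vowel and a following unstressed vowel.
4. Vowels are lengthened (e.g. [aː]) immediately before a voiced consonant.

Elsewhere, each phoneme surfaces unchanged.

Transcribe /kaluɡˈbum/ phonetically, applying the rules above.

[kaːluːɡˈbuːm]

/k/ (word-initial) fails the environment for rule 1, so it stays [k].
/a/ (between /k/ and /l/): before a voiced consonant, so rule 4 applies → [aː].
Rule 4 applies to /u/ (between /l/ and /ɡ/: before a voiced consonant) → [uː].
/ɡ/ (between /u/ and /b/) fails the environment for rule 1, so it stays [ɡ].
/u/ meets the environment for rule 4 (before a voiced consonant) → [uː].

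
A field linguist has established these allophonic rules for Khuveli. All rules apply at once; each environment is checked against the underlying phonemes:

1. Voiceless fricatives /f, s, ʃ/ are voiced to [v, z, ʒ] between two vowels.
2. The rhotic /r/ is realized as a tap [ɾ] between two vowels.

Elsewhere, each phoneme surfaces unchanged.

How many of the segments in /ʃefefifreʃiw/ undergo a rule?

Segments that undergo a rule: /f/ → [v] (rule 1); /f/ → [v] (rule 1); /ʃ/ → [ʒ] (rule 1).
All other segments surface unchanged.

3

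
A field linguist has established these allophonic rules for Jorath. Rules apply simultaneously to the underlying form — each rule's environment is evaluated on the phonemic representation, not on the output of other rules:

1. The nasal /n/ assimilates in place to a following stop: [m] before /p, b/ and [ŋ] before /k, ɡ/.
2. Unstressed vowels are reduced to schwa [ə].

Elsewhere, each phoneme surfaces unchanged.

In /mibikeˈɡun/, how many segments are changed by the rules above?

Segments that undergo a rule: /i/ → [ə] (rule 2); /i/ → [ə] (rule 2); /e/ → [ə] (rule 2).
All other segments surface unchanged.

3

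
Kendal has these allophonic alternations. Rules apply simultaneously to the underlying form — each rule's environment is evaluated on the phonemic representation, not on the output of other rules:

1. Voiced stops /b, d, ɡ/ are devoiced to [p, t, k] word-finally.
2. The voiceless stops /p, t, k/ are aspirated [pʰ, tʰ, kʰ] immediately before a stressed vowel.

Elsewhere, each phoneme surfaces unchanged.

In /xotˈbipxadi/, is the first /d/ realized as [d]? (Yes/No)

/d/ (between /a/ and /i/): rule 1 targets it, but not word-finally → unchanged [d].
The actual realization is [d], which matches [d].

Yes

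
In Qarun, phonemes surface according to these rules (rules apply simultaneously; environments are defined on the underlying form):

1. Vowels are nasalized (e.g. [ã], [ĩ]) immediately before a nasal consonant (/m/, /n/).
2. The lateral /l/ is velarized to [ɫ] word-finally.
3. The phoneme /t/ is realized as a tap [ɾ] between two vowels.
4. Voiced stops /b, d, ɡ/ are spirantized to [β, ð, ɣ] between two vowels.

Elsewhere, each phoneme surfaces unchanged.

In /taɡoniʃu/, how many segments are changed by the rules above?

2

Segments that undergo a rule: /ɡ/ → [ɣ] (rule 4); /o/ → [õ] (rule 1).
All other segments surface unchanged.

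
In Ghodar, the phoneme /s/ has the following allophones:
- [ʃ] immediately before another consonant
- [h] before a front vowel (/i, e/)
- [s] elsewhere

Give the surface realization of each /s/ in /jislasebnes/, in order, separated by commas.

[ʃ], [h], [s]

Occurrence 1 (position 3): immediately before another consonant → [ʃ].
Occurrence 2 (position 6): before a front vowel (/i, e/) → [h].
Occurrence 3 (position 11): no conditioning environment matches → elsewhere allophone [s].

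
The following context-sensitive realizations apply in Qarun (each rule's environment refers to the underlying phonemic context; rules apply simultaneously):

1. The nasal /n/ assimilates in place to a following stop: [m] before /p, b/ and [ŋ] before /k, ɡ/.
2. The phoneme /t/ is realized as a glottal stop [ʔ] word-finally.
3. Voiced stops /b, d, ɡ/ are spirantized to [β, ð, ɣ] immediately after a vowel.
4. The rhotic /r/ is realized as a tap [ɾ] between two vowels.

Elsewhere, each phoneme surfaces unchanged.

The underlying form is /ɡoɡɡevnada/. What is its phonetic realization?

/ɡ/ (word-initial) is in the target of rule 3 but the environment (immediately after a vowel) is not met → [ɡ].
/o/ (between /ɡ/ and /ɡ/) is unaffected → [o].
/ɡ/ meets the environment for rule 3 (immediately after a vowel) → [ɣ].
/ɡ/ (between /ɡ/ and /e/) fails the environment for rule 3, so it stays [ɡ].
/e/ — not in any rule's target class → [e].
/v/ (between /e/ and /n/): no rule targets it → [v].
/n/ (between /v/ and /a/) is in the target of rule 1 but the environment (before a labial or velar stop) is not met → [n].
/a/ — not in any rule's target class → [a].
/d/ meets the environment for rule 3 (immediately after a vowel) → [ð].
/a/ stays [a].

[ɡoɣɡevnaða]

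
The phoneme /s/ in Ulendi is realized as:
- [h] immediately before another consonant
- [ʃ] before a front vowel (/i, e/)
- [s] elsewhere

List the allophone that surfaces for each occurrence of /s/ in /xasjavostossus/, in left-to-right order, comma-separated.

[h], [h], [h], [s], [s]

Occurrence 1 (position 3): immediately before another consonant → [h].
Occurrence 2 (position 8): immediately before another consonant → [h].
Occurrence 3 (position 11): immediately before another consonant → [h].
Occurrence 4 (position 12): no conditioning environment matches → elsewhere allophone [s].
Occurrence 5 (position 14): no conditioning environment matches → elsewhere allophone [s].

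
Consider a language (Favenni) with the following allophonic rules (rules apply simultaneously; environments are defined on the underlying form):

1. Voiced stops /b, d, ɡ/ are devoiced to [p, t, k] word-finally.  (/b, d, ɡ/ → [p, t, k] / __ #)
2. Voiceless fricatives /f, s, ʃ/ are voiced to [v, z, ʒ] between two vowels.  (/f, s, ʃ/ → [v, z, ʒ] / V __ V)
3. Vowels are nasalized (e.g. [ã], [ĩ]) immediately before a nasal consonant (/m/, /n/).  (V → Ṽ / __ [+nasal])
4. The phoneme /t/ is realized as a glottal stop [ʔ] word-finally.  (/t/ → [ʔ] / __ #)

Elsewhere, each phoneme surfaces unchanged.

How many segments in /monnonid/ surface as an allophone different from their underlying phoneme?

Segments that undergo a rule: /o/ → [õ] (rule 3); /o/ → [õ] (rule 3); /d/ → [t] (rule 1).
All other segments surface unchanged.

3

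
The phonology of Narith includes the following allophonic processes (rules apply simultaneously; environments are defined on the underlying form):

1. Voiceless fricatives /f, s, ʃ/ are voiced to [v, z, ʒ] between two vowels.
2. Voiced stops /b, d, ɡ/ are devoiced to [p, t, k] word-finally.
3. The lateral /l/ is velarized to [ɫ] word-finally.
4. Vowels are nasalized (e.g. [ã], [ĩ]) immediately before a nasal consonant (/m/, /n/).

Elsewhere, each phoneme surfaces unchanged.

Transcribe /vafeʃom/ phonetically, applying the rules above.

/v/ — not in any rule's target class → [v].
/a/ (between /v/ and /f/) is in the target of rule 4 but the environment (before a nasal consonant) is not met → [a].
/f/ (between /a/ and /e/) occurs between two vowels → [v] by rule 1.
/e/ — between /f/ and /ʃ/; rule 4 does not apply here → [e].
/ʃ/ — between /e/ and /o/, between two vowels — surfaces as [ʒ] (rule 1).
/o/ (between /ʃ/ and /m/) occurs before a nasal consonant → [õ] by rule 4.
/m/ — not in any rule's target class → [m].

[vaveʒõm]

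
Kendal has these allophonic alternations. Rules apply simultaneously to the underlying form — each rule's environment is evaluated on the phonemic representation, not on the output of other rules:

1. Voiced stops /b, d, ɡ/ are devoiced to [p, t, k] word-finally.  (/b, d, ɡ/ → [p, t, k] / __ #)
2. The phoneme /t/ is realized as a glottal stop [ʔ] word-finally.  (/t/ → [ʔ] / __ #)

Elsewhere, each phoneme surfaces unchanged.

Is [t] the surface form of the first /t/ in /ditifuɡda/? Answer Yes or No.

Yes

/t/ (between /i/ and /i/) is in the target of rule 2 but the environment (word-finally) is not met → [t].
The actual realization is [t], which matches [t].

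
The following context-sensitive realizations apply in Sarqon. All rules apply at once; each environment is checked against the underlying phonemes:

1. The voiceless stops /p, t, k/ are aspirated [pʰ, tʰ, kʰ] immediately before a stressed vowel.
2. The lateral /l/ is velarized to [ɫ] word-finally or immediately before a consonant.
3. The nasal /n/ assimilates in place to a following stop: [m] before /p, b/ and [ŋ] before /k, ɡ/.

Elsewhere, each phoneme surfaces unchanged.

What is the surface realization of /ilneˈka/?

[iɫneˈkʰa]

/i/ (word-initial): no rule targets it → [i].
Rule 2 applies to /l/ (between /i/ and /n/: word-finally or immediately before a consonant) → [ɫ].
/n/ (between /l/ and /e/) fails the environment for rule 3, so it stays [n].
/e/ — not in any rule's target class → [e].
/k/ (between /e/ and /a/) occurs immediately before a stressed vowel → [kʰ] by rule 1.
/a/ stays [a].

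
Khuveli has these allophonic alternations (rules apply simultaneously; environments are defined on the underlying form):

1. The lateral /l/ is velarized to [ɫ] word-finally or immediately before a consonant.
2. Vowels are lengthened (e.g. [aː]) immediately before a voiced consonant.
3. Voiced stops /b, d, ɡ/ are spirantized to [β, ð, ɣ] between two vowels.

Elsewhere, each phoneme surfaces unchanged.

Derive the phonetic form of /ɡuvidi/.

[ɡuːviːði]

/ɡ/ — word-initial; rule 3 does not apply here → [ɡ].
/u/ — between /ɡ/ and /v/, before a voiced consonant — surfaces as [uː] (rule 2).
/v/ (between /u/ and /i/) is unaffected → [v].
/i/ (between /v/ and /d/): before a voiced consonant, so rule 2 applies → [iː].
/d/ (between /i/ and /i/) occurs between two vowels → [ð] by rule 3.
/i/ (word-final) is in the target of rule 2 but the environment (before a voiced consonant) is not met → [i].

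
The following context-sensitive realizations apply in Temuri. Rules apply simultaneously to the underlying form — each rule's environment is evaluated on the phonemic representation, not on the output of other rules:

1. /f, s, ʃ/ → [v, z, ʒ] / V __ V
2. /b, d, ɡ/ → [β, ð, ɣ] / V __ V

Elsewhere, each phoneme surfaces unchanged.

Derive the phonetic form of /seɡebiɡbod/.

[seɣeβiɡbod]

/s/ (word-initial) is in the target of rule 1 but the environment (between two vowels) is not met → [s].
/e/ (between /s/ and /ɡ/): no rule targets it → [e].
/ɡ/ meets the environment for rule 2 (between two vowels) → [ɣ].
/e/ (between /ɡ/ and /b/): no rule targets it → [e].
/b/ (between /e/ and /i/): between two vowels, so rule 2 applies → [β].
/i/ — not in any rule's target class → [i].
/ɡ/ (between /i/ and /b/) is in the target of rule 2 but the environment (between two vowels) is not met → [ɡ].
/b/ (between /ɡ/ and /o/): rule 2 targets it, but not between two vowels → unchanged [b].
/o/ stays [o].
/d/ (word-final) is in the target of rule 2 but the environment (between two vowels) is not met → [d].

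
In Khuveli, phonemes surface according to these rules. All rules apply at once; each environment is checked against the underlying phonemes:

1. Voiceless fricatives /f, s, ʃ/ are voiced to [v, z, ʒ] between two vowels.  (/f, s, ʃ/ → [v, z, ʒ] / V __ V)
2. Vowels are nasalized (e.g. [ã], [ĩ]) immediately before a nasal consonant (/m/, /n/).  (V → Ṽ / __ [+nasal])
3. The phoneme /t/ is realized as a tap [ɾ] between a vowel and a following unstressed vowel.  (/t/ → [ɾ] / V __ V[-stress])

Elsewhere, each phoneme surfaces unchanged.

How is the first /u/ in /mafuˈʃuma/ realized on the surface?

[u]

/u/ (between /f/ and /ʃ/) is in the target of rule 2 but the environment (before a nasal consonant) is not met → [u].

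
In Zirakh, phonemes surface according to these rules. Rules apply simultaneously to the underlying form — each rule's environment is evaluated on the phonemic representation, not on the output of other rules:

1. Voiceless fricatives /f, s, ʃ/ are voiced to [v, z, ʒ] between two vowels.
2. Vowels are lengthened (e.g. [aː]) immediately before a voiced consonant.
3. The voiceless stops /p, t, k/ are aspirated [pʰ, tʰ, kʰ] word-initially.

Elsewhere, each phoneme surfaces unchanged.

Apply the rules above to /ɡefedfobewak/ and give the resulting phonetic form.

/ɡ/ (word-initial) is unaffected → [ɡ].
/e/ (between /ɡ/ and /f/) is in the target of rule 2 but the environment (before a voiced consonant) is not met → [e].
/f/ (between /e/ and /e/) occurs between two vowels → [v] by rule 1.
Rule 2 applies to /e/ (between /f/ and /d/: before a voiced consonant) → [eː].
/d/ (between /e/ and /f/): no rule targets it → [d].
/f/ (between /d/ and /o/): rule 1 targets it, but not between two vowels → unchanged [f].
/o/ (between /f/ and /b/) occurs before a voiced consonant → [oː] by rule 2.
/b/ — not in any rule's target class → [b].
Rule 2 applies to /e/ (between /b/ and /w/: before a voiced consonant) → [eː].
/w/ (between /e/ and /a/) is unaffected → [w].
/a/ (between /w/ and /k/): rule 2 targets it, but not before a voiced consonant → unchanged [a].
/k/ (word-final) fails the environment for rule 3, so it stays [k].

[ɡeveːdfoːbeːwak]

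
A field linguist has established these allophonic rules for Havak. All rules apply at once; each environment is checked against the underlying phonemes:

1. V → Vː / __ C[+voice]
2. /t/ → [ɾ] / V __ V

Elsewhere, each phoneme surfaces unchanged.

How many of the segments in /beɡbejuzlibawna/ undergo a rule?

5

Segments that undergo a rule: /e/ → [eː] (rule 1); /e/ → [eː] (rule 1); /u/ → [uː] (rule 1); /i/ → [iː] (rule 1); /a/ → [aː] (rule 1).
All other segments surface unchanged.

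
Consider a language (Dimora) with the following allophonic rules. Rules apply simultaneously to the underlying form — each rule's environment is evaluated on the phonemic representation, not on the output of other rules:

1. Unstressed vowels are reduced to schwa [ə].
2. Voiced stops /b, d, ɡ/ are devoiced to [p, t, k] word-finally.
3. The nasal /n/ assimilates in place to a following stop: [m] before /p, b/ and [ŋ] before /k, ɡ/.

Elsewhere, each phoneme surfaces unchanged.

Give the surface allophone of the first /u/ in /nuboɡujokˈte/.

/u/ (between /n/ and /b/): in an unstressed syllable, so rule 1 applies → [ə].

[ə]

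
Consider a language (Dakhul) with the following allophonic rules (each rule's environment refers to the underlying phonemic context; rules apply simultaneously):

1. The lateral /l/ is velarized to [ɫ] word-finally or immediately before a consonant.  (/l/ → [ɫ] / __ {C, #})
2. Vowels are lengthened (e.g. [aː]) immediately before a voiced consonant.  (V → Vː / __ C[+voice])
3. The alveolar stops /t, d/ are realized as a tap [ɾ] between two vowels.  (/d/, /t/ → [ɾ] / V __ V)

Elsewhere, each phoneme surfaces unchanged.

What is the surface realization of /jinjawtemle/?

/i/ meets the environment for rule 2 (before a voiced consonant) → [iː].
/a/ — between /j/ and /w/, before a voiced consonant — surfaces as [aː] (rule 2).
/t/ (between /w/ and /e/) is in the target of rule 3 but the environment (between two vowels) is not met → [t].
/e/ (between /t/ and /m/): before a voiced consonant, so rule 2 applies → [eː].
/l/ — between /m/ and /e/; rule 1 does not apply here → [l].
/e/ (word-final) is in the target of rule 2 but the environment (before a voiced consonant) is not met → [e].

[jiːnjaːwteːmle]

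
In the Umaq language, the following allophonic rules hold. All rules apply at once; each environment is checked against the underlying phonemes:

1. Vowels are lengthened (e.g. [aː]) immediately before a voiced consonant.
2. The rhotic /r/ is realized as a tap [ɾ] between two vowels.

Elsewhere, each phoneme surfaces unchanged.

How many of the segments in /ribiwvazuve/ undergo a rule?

4

Segments that undergo a rule: /i/ → [iː] (rule 1); /i/ → [iː] (rule 1); /a/ → [aː] (rule 1); /u/ → [uː] (rule 1).
All other segments surface unchanged.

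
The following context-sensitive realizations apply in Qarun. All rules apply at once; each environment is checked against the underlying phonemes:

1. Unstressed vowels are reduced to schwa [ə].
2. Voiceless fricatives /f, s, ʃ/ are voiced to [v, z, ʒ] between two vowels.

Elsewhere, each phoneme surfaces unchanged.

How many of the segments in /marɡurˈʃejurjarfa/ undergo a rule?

5

Segments that undergo a rule: /a/ → [ə] (rule 1); /u/ → [ə] (rule 1); /u/ → [ə] (rule 1); /a/ → [ə] (rule 1); /a/ → [ə] (rule 1).
All other segments surface unchanged.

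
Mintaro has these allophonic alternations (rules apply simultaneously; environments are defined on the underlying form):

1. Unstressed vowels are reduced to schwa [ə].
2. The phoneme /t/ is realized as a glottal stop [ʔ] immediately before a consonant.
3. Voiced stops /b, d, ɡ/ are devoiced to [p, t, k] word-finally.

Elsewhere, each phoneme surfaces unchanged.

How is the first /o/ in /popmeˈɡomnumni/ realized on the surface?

[ə]

/o/ — between /p/ and /p/, in an unstressed syllable — surfaces as [ə] (rule 1).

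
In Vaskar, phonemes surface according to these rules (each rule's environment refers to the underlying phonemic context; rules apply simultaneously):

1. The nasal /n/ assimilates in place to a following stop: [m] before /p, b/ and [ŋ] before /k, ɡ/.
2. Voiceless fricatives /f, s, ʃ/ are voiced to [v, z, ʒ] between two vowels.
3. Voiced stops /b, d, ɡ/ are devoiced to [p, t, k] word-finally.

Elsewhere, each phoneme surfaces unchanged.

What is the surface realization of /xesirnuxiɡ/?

/x/ — not in any rule's target class → [x].
/e/ (between /x/ and /s/): no rule targets it → [e].
/s/ meets the environment for rule 2 (between two vowels) → [z].
/i/ — not in any rule's target class → [i].
/r/ (between /i/ and /n/): no rule targets it → [r].
/n/ (between /r/ and /u/): rule 1 targets it, but not before a labial or velar stop → unchanged [n].
/u/ — not in any rule's target class → [u].
/x/ — not in any rule's target class → [x].
/i/ — not in any rule's target class → [i].
/ɡ/ meets the environment for rule 3 (word-finally) → [k].

[xezirnuxik]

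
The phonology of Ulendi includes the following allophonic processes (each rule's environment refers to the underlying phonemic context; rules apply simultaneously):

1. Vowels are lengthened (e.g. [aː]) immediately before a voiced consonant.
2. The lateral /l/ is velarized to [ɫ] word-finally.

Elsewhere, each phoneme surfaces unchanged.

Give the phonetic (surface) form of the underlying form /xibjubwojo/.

/x/ (word-initial) is unaffected → [x].
/i/ (between /x/ and /b/): before a voiced consonant, so rule 1 applies → [iː].
/b/ (between /i/ and /j/): no rule targets it → [b].
/j/ (between /b/ and /u/): no rule targets it → [j].
/u/ meets the environment for rule 1 (before a voiced consonant) → [uː].
/b/ — not in any rule's target class → [b].
/w/ (between /b/ and /o/): no rule targets it → [w].
Rule 1 applies to /o/ (between /w/ and /j/: before a voiced consonant) → [oː].
/j/ (between /o/ and /o/) is unaffected → [j].
/o/ — word-final; rule 1 does not apply here → [o].

[xiːbjuːbwoːjo]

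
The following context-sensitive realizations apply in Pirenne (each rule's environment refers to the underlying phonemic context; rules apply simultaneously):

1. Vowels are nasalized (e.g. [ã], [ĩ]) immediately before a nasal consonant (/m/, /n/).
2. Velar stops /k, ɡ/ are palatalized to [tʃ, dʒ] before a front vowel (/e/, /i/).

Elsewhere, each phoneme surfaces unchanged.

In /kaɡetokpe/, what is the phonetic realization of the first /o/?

[o]

/o/ (between /t/ and /k/): rule 1 targets it, but not before a nasal consonant → unchanged [o].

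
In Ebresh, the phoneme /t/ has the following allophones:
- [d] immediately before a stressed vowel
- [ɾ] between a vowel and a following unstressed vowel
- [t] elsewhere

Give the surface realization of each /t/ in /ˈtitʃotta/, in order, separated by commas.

Occurrence 1 (position 1): immediately before a stressed vowel → [d].
Occurrence 2 (position 3): no conditioning environment matches → elsewhere allophone [t].
Occurrence 3 (position 6): no conditioning environment matches → elsewhere allophone [t].
Occurrence 4 (position 7): no conditioning environment matches → elsewhere allophone [t].

[d], [t], [t], [t]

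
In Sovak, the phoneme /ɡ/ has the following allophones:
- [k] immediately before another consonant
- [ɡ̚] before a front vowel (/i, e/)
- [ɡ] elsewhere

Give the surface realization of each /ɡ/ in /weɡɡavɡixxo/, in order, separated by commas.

Occurrence 1 (position 3): immediately before another consonant → [k].
Occurrence 2 (position 4): no conditioning environment matches → elsewhere allophone [ɡ].
Occurrence 3 (position 7): before a front vowel (/i, e/) → [ɡ̚].

[k], [ɡ], [ɡ̚]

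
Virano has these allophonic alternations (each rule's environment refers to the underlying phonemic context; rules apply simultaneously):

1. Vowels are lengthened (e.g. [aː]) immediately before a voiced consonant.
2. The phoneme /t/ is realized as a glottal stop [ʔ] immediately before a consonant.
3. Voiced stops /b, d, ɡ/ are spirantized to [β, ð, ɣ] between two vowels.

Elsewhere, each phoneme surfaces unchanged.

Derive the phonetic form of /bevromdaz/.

/b/ (word-initial): rule 3 targets it, but not between two vowels → unchanged [b].
/e/ (between /b/ and /v/): before a voiced consonant, so rule 1 applies → [eː].
/v/ — not in any rule's target class → [v].
/r/ (between /v/ and /o/) is unaffected → [r].
/o/ — between /r/ and /m/, before a voiced consonant — surfaces as [oː] (rule 1).
/m/ (between /o/ and /d/): no rule targets it → [m].
/d/ (between /m/ and /a/) fails the environment for rule 3, so it stays [d].
/a/ — between /d/ and /z/, before a voiced consonant — surfaces as [aː] (rule 1).
/z/ (word-final): no rule targets it → [z].

[beːvroːmdaːz]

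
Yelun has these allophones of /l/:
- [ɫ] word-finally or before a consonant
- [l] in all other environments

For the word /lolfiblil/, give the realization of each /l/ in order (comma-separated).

Occurrence 1 (position 1): no conditioning environment matches → elsewhere allophone [l].
Occurrence 2 (position 3): word-finally or before a consonant → [ɫ].
Occurrence 3 (position 7): no conditioning environment matches → elsewhere allophone [l].
Occurrence 4 (position 9): word-finally or before a consonant → [ɫ].

[l], [ɫ], [l], [ɫ]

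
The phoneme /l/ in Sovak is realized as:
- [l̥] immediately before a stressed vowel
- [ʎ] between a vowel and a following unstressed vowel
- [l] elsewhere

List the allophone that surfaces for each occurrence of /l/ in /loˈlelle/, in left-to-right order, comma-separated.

[l], [l̥], [l], [l]

Occurrence 1 (position 1): no conditioning environment matches → elsewhere allophone [l].
Occurrence 2 (position 3): immediately before a stressed vowel → [l̥].
Occurrence 3 (position 5): no conditioning environment matches → elsewhere allophone [l].
Occurrence 4 (position 6): no conditioning environment matches → elsewhere allophone [l].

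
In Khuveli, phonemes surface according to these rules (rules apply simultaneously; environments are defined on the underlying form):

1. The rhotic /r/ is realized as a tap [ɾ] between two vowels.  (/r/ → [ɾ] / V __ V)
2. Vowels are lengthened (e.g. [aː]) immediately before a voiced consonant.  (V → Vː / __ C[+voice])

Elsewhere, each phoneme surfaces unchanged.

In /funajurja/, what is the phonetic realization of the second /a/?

[a]

/a/ (word-final) is in the target of rule 2 but the environment (before a voiced consonant) is not met → [a].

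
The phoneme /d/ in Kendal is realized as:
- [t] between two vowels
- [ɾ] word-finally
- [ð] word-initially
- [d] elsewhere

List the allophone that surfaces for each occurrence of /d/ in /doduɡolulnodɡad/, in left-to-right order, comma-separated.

Occurrence 1 (position 1): word-initially → [ð].
Occurrence 2 (position 3): between two vowels → [t].
Occurrence 3 (position 12): no conditioning environment matches → elsewhere allophone [d].
Occurrence 4 (position 15): word-finally → [ɾ].

[ð], [t], [d], [ɾ]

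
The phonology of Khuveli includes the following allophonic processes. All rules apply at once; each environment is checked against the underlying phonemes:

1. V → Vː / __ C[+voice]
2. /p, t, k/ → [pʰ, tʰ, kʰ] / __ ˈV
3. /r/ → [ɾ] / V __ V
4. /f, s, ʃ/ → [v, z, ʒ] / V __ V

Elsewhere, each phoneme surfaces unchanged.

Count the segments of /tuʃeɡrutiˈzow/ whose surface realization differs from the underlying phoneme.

Segments that undergo a rule: /ʃ/ → [ʒ] (rule 4); /e/ → [eː] (rule 1); /i/ → [iː] (rule 1); /o/ → [oː] (rule 1).
All other segments surface unchanged.

4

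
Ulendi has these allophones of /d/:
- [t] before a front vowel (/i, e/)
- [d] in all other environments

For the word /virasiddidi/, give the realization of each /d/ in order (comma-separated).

[d], [t], [t]

Occurrence 1 (position 7): no conditioning environment matches → elsewhere allophone [d].
Occurrence 2 (position 8): before a front vowel (/i, e/) → [t].
Occurrence 3 (position 10): before a front vowel (/i, e/) → [t].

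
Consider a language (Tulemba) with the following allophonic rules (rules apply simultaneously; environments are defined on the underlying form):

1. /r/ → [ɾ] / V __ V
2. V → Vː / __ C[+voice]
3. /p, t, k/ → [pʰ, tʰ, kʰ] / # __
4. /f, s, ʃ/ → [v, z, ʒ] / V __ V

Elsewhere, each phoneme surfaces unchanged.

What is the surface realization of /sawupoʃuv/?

/s/ (word-initial) fails the environment for rule 4, so it stays [s].
/a/ (between /s/ and /w/) occurs before a voiced consonant → [aː] by rule 2.
/w/ (between /a/ and /u/) is unaffected → [w].
/u/ (between /w/ and /p/): rule 2 targets it, but not before a voiced consonant → unchanged [u].
/p/ (between /u/ and /o/) fails the environment for rule 3, so it stays [p].
/o/ — between /p/ and /ʃ/; rule 2 does not apply here → [o].
/ʃ/ meets the environment for rule 4 (between two vowels) → [ʒ].
/u/ meets the environment for rule 2 (before a voiced consonant) → [uː].
/v/ (word-final): no rule targets it → [v].

[saːwupoʒuːv]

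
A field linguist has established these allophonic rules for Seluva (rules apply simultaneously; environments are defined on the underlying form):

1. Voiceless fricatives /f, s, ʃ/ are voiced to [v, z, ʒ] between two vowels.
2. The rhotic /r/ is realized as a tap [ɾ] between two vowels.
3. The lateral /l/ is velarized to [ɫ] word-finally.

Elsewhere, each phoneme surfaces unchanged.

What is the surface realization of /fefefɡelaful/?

[fevefɡelavuɫ]

/f/ (word-initial) is in the target of rule 1 but the environment (between two vowels) is not met → [f].
/e/ stays [e].
/f/ meets the environment for rule 1 (between two vowels) → [v].
/e/ stays [e].
/f/ (between /e/ and /ɡ/) fails the environment for rule 1, so it stays [f].
/ɡ/ (between /f/ and /e/): no rule targets it → [ɡ].
/e/ (between /ɡ/ and /l/): no rule targets it → [e].
/l/ (between /e/ and /a/): rule 3 targets it, but not word-finally → unchanged [l].
/a/ stays [a].
/f/ — between /a/ and /u/, between two vowels — surfaces as [v] (rule 1).
/u/ — not in any rule's target class → [u].
/l/ (word-final): word-finally, so rule 3 applies → [ɫ].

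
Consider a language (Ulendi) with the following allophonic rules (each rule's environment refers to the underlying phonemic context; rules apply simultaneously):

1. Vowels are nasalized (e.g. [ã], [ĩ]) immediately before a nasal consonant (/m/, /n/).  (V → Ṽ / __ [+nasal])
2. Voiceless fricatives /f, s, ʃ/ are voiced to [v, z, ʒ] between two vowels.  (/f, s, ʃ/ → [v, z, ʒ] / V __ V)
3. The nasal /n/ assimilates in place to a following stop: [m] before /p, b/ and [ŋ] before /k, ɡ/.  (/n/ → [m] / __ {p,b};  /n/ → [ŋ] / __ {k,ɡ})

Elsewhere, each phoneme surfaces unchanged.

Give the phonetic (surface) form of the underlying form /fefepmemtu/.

/f/ (word-initial): rule 2 targets it, but not between two vowels → unchanged [f].
/e/ (between /f/ and /f/): rule 1 targets it, but not before a nasal consonant → unchanged [e].
/f/ — between /e/ and /e/, between two vowels — surfaces as [v] (rule 2).
/e/ (between /f/ and /p/): rule 1 targets it, but not before a nasal consonant → unchanged [e].
/e/ (between /m/ and /m/): before a nasal consonant, so rule 1 applies → [ẽ].
/u/ (word-final): rule 1 targets it, but not before a nasal consonant → unchanged [u].

[fevepmẽmtu]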